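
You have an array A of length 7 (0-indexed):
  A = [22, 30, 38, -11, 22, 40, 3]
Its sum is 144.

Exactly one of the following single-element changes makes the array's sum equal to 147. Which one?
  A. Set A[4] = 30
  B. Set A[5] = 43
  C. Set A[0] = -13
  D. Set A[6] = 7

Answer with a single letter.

Answer: B

Derivation:
Option A: A[4] 22->30, delta=8, new_sum=144+(8)=152
Option B: A[5] 40->43, delta=3, new_sum=144+(3)=147 <-- matches target
Option C: A[0] 22->-13, delta=-35, new_sum=144+(-35)=109
Option D: A[6] 3->7, delta=4, new_sum=144+(4)=148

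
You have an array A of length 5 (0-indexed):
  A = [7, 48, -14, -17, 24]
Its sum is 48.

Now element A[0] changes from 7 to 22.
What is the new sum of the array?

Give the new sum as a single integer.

Answer: 63

Derivation:
Old value at index 0: 7
New value at index 0: 22
Delta = 22 - 7 = 15
New sum = old_sum + delta = 48 + (15) = 63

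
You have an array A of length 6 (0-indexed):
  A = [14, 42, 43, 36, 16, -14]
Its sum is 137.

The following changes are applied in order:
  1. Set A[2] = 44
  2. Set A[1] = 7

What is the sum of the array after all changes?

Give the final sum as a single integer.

Initial sum: 137
Change 1: A[2] 43 -> 44, delta = 1, sum = 138
Change 2: A[1] 42 -> 7, delta = -35, sum = 103

Answer: 103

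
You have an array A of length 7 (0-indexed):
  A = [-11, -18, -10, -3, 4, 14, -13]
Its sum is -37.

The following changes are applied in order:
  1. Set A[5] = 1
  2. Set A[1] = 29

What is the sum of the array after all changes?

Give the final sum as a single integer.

Answer: -3

Derivation:
Initial sum: -37
Change 1: A[5] 14 -> 1, delta = -13, sum = -50
Change 2: A[1] -18 -> 29, delta = 47, sum = -3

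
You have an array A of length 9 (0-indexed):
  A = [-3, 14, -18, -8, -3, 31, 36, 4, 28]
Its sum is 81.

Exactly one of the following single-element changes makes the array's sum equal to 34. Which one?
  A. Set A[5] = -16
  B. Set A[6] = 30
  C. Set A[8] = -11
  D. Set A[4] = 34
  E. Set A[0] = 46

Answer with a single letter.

Answer: A

Derivation:
Option A: A[5] 31->-16, delta=-47, new_sum=81+(-47)=34 <-- matches target
Option B: A[6] 36->30, delta=-6, new_sum=81+(-6)=75
Option C: A[8] 28->-11, delta=-39, new_sum=81+(-39)=42
Option D: A[4] -3->34, delta=37, new_sum=81+(37)=118
Option E: A[0] -3->46, delta=49, new_sum=81+(49)=130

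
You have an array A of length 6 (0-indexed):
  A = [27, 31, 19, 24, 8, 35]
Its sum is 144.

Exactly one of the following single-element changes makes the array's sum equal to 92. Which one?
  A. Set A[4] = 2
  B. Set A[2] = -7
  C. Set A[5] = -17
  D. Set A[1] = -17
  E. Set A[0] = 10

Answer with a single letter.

Answer: C

Derivation:
Option A: A[4] 8->2, delta=-6, new_sum=144+(-6)=138
Option B: A[2] 19->-7, delta=-26, new_sum=144+(-26)=118
Option C: A[5] 35->-17, delta=-52, new_sum=144+(-52)=92 <-- matches target
Option D: A[1] 31->-17, delta=-48, new_sum=144+(-48)=96
Option E: A[0] 27->10, delta=-17, new_sum=144+(-17)=127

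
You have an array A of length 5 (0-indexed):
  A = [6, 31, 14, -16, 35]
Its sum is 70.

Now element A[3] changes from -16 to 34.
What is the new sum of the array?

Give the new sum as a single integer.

Answer: 120

Derivation:
Old value at index 3: -16
New value at index 3: 34
Delta = 34 - -16 = 50
New sum = old_sum + delta = 70 + (50) = 120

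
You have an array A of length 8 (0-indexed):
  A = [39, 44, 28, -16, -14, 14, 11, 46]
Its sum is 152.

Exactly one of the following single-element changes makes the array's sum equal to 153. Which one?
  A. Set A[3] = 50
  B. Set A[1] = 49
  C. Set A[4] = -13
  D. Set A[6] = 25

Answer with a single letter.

Option A: A[3] -16->50, delta=66, new_sum=152+(66)=218
Option B: A[1] 44->49, delta=5, new_sum=152+(5)=157
Option C: A[4] -14->-13, delta=1, new_sum=152+(1)=153 <-- matches target
Option D: A[6] 11->25, delta=14, new_sum=152+(14)=166

Answer: C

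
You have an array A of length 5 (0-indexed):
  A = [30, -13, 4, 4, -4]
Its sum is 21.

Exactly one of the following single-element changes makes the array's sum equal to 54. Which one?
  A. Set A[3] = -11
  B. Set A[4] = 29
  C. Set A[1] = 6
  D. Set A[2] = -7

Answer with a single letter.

Answer: B

Derivation:
Option A: A[3] 4->-11, delta=-15, new_sum=21+(-15)=6
Option B: A[4] -4->29, delta=33, new_sum=21+(33)=54 <-- matches target
Option C: A[1] -13->6, delta=19, new_sum=21+(19)=40
Option D: A[2] 4->-7, delta=-11, new_sum=21+(-11)=10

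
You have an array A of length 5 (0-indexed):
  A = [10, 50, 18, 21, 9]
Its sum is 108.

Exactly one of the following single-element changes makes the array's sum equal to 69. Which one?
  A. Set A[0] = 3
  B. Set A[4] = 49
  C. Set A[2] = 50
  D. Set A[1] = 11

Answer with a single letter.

Answer: D

Derivation:
Option A: A[0] 10->3, delta=-7, new_sum=108+(-7)=101
Option B: A[4] 9->49, delta=40, new_sum=108+(40)=148
Option C: A[2] 18->50, delta=32, new_sum=108+(32)=140
Option D: A[1] 50->11, delta=-39, new_sum=108+(-39)=69 <-- matches target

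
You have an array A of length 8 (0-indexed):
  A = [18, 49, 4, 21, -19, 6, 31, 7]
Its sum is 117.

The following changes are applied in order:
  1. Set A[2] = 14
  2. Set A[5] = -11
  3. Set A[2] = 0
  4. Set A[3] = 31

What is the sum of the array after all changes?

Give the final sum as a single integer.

Initial sum: 117
Change 1: A[2] 4 -> 14, delta = 10, sum = 127
Change 2: A[5] 6 -> -11, delta = -17, sum = 110
Change 3: A[2] 14 -> 0, delta = -14, sum = 96
Change 4: A[3] 21 -> 31, delta = 10, sum = 106

Answer: 106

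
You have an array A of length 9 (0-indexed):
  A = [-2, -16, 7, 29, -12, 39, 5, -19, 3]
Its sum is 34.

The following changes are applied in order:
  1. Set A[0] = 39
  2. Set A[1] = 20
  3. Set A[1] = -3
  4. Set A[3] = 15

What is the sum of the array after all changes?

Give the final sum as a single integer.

Answer: 74

Derivation:
Initial sum: 34
Change 1: A[0] -2 -> 39, delta = 41, sum = 75
Change 2: A[1] -16 -> 20, delta = 36, sum = 111
Change 3: A[1] 20 -> -3, delta = -23, sum = 88
Change 4: A[3] 29 -> 15, delta = -14, sum = 74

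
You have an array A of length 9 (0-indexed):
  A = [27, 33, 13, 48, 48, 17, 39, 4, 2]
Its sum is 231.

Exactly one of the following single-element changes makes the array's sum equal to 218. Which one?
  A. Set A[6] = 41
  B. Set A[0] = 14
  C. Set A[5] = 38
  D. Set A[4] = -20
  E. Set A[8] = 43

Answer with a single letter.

Option A: A[6] 39->41, delta=2, new_sum=231+(2)=233
Option B: A[0] 27->14, delta=-13, new_sum=231+(-13)=218 <-- matches target
Option C: A[5] 17->38, delta=21, new_sum=231+(21)=252
Option D: A[4] 48->-20, delta=-68, new_sum=231+(-68)=163
Option E: A[8] 2->43, delta=41, new_sum=231+(41)=272

Answer: B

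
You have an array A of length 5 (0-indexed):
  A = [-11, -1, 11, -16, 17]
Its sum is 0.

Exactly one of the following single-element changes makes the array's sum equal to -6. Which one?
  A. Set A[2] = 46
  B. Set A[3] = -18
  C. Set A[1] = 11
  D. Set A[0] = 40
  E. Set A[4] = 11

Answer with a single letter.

Option A: A[2] 11->46, delta=35, new_sum=0+(35)=35
Option B: A[3] -16->-18, delta=-2, new_sum=0+(-2)=-2
Option C: A[1] -1->11, delta=12, new_sum=0+(12)=12
Option D: A[0] -11->40, delta=51, new_sum=0+(51)=51
Option E: A[4] 17->11, delta=-6, new_sum=0+(-6)=-6 <-- matches target

Answer: E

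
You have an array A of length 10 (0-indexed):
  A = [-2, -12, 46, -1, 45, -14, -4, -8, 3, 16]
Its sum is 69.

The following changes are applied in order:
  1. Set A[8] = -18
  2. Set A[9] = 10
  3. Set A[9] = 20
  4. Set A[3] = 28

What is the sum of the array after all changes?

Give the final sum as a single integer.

Initial sum: 69
Change 1: A[8] 3 -> -18, delta = -21, sum = 48
Change 2: A[9] 16 -> 10, delta = -6, sum = 42
Change 3: A[9] 10 -> 20, delta = 10, sum = 52
Change 4: A[3] -1 -> 28, delta = 29, sum = 81

Answer: 81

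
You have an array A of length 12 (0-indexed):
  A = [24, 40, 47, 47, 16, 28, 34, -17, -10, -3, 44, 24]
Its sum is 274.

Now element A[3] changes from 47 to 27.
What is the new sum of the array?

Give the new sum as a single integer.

Answer: 254

Derivation:
Old value at index 3: 47
New value at index 3: 27
Delta = 27 - 47 = -20
New sum = old_sum + delta = 274 + (-20) = 254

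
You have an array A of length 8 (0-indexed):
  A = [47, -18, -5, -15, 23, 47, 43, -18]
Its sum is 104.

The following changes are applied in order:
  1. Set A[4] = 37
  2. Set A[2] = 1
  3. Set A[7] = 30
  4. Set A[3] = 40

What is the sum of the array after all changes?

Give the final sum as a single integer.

Answer: 227

Derivation:
Initial sum: 104
Change 1: A[4] 23 -> 37, delta = 14, sum = 118
Change 2: A[2] -5 -> 1, delta = 6, sum = 124
Change 3: A[7] -18 -> 30, delta = 48, sum = 172
Change 4: A[3] -15 -> 40, delta = 55, sum = 227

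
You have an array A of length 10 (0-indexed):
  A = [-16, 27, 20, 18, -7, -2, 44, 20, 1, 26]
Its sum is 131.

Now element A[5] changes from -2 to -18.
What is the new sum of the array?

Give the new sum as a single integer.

Answer: 115

Derivation:
Old value at index 5: -2
New value at index 5: -18
Delta = -18 - -2 = -16
New sum = old_sum + delta = 131 + (-16) = 115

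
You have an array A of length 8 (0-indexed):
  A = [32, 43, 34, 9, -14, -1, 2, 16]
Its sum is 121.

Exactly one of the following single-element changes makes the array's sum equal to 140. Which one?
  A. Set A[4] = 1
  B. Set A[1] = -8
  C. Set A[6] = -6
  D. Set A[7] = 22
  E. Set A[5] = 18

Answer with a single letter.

Answer: E

Derivation:
Option A: A[4] -14->1, delta=15, new_sum=121+(15)=136
Option B: A[1] 43->-8, delta=-51, new_sum=121+(-51)=70
Option C: A[6] 2->-6, delta=-8, new_sum=121+(-8)=113
Option D: A[7] 16->22, delta=6, new_sum=121+(6)=127
Option E: A[5] -1->18, delta=19, new_sum=121+(19)=140 <-- matches target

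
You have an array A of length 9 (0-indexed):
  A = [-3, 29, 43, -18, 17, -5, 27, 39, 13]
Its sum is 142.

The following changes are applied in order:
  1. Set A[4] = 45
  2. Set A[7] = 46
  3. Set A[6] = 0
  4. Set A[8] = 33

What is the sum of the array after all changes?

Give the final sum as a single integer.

Answer: 170

Derivation:
Initial sum: 142
Change 1: A[4] 17 -> 45, delta = 28, sum = 170
Change 2: A[7] 39 -> 46, delta = 7, sum = 177
Change 3: A[6] 27 -> 0, delta = -27, sum = 150
Change 4: A[8] 13 -> 33, delta = 20, sum = 170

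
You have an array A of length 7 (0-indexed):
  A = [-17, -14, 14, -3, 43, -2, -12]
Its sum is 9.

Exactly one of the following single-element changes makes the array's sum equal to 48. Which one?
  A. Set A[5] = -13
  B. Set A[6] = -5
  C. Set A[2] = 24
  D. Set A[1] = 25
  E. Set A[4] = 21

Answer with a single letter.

Answer: D

Derivation:
Option A: A[5] -2->-13, delta=-11, new_sum=9+(-11)=-2
Option B: A[6] -12->-5, delta=7, new_sum=9+(7)=16
Option C: A[2] 14->24, delta=10, new_sum=9+(10)=19
Option D: A[1] -14->25, delta=39, new_sum=9+(39)=48 <-- matches target
Option E: A[4] 43->21, delta=-22, new_sum=9+(-22)=-13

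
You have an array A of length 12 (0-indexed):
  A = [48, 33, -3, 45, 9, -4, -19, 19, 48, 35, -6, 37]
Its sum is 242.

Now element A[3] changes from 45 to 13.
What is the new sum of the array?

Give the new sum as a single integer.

Old value at index 3: 45
New value at index 3: 13
Delta = 13 - 45 = -32
New sum = old_sum + delta = 242 + (-32) = 210

Answer: 210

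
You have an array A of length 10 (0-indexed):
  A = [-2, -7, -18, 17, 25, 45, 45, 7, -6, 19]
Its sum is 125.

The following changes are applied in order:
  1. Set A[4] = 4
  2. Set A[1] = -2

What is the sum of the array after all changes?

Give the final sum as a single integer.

Initial sum: 125
Change 1: A[4] 25 -> 4, delta = -21, sum = 104
Change 2: A[1] -7 -> -2, delta = 5, sum = 109

Answer: 109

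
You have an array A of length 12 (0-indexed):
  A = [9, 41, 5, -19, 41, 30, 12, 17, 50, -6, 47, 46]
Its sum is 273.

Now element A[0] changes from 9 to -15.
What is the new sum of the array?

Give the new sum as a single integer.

Answer: 249

Derivation:
Old value at index 0: 9
New value at index 0: -15
Delta = -15 - 9 = -24
New sum = old_sum + delta = 273 + (-24) = 249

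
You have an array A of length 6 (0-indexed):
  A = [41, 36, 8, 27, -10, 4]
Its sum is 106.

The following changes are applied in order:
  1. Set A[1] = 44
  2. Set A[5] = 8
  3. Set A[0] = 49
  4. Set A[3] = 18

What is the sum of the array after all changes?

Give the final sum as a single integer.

Initial sum: 106
Change 1: A[1] 36 -> 44, delta = 8, sum = 114
Change 2: A[5] 4 -> 8, delta = 4, sum = 118
Change 3: A[0] 41 -> 49, delta = 8, sum = 126
Change 4: A[3] 27 -> 18, delta = -9, sum = 117

Answer: 117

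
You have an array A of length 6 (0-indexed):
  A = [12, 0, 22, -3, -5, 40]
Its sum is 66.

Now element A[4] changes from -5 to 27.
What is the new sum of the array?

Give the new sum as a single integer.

Answer: 98

Derivation:
Old value at index 4: -5
New value at index 4: 27
Delta = 27 - -5 = 32
New sum = old_sum + delta = 66 + (32) = 98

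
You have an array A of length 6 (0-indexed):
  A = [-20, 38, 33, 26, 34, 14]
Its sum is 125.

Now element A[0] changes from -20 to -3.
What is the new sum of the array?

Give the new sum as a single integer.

Old value at index 0: -20
New value at index 0: -3
Delta = -3 - -20 = 17
New sum = old_sum + delta = 125 + (17) = 142

Answer: 142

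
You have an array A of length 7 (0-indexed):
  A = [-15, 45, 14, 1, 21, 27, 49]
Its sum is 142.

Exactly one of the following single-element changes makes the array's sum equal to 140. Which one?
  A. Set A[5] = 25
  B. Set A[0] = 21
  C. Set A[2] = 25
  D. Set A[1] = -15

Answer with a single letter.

Option A: A[5] 27->25, delta=-2, new_sum=142+(-2)=140 <-- matches target
Option B: A[0] -15->21, delta=36, new_sum=142+(36)=178
Option C: A[2] 14->25, delta=11, new_sum=142+(11)=153
Option D: A[1] 45->-15, delta=-60, new_sum=142+(-60)=82

Answer: A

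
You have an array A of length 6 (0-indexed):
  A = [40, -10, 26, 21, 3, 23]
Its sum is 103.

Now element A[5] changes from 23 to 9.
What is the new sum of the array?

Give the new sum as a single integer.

Old value at index 5: 23
New value at index 5: 9
Delta = 9 - 23 = -14
New sum = old_sum + delta = 103 + (-14) = 89

Answer: 89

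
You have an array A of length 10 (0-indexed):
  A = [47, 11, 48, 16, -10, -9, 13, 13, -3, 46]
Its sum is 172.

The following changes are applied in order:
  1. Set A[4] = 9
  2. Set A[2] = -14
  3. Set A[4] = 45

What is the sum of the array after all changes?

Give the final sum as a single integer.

Initial sum: 172
Change 1: A[4] -10 -> 9, delta = 19, sum = 191
Change 2: A[2] 48 -> -14, delta = -62, sum = 129
Change 3: A[4] 9 -> 45, delta = 36, sum = 165

Answer: 165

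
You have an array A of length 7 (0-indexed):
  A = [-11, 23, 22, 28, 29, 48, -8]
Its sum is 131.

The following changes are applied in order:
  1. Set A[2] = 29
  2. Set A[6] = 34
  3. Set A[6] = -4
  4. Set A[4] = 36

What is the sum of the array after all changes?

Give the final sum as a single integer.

Initial sum: 131
Change 1: A[2] 22 -> 29, delta = 7, sum = 138
Change 2: A[6] -8 -> 34, delta = 42, sum = 180
Change 3: A[6] 34 -> -4, delta = -38, sum = 142
Change 4: A[4] 29 -> 36, delta = 7, sum = 149

Answer: 149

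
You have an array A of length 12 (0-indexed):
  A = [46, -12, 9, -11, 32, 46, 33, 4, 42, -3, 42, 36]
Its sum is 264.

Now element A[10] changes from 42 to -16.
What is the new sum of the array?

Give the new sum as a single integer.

Old value at index 10: 42
New value at index 10: -16
Delta = -16 - 42 = -58
New sum = old_sum + delta = 264 + (-58) = 206

Answer: 206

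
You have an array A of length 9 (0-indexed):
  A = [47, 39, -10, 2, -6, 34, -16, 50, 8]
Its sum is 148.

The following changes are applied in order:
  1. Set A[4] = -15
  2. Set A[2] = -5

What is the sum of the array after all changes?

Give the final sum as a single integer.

Initial sum: 148
Change 1: A[4] -6 -> -15, delta = -9, sum = 139
Change 2: A[2] -10 -> -5, delta = 5, sum = 144

Answer: 144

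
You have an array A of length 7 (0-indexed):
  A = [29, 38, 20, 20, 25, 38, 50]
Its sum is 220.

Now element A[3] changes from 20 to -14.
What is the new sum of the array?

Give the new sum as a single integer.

Answer: 186

Derivation:
Old value at index 3: 20
New value at index 3: -14
Delta = -14 - 20 = -34
New sum = old_sum + delta = 220 + (-34) = 186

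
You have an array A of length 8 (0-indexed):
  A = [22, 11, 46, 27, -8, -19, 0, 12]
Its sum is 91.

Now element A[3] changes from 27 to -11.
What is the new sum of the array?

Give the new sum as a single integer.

Old value at index 3: 27
New value at index 3: -11
Delta = -11 - 27 = -38
New sum = old_sum + delta = 91 + (-38) = 53

Answer: 53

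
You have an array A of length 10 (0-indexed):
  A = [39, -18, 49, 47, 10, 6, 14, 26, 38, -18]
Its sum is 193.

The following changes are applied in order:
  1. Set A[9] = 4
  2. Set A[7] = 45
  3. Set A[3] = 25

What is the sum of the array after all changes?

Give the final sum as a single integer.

Initial sum: 193
Change 1: A[9] -18 -> 4, delta = 22, sum = 215
Change 2: A[7] 26 -> 45, delta = 19, sum = 234
Change 3: A[3] 47 -> 25, delta = -22, sum = 212

Answer: 212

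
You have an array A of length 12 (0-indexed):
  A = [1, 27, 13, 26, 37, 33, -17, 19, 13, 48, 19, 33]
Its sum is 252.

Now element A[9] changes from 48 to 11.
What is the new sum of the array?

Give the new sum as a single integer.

Answer: 215

Derivation:
Old value at index 9: 48
New value at index 9: 11
Delta = 11 - 48 = -37
New sum = old_sum + delta = 252 + (-37) = 215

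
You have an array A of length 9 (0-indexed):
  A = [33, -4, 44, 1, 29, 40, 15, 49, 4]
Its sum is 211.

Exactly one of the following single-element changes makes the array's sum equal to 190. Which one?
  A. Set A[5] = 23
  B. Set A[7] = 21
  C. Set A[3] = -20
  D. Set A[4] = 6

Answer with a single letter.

Option A: A[5] 40->23, delta=-17, new_sum=211+(-17)=194
Option B: A[7] 49->21, delta=-28, new_sum=211+(-28)=183
Option C: A[3] 1->-20, delta=-21, new_sum=211+(-21)=190 <-- matches target
Option D: A[4] 29->6, delta=-23, new_sum=211+(-23)=188

Answer: C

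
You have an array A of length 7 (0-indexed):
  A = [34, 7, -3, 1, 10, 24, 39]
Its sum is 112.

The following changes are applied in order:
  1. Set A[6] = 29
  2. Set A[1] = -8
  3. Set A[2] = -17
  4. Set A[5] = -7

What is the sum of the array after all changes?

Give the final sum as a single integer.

Initial sum: 112
Change 1: A[6] 39 -> 29, delta = -10, sum = 102
Change 2: A[1] 7 -> -8, delta = -15, sum = 87
Change 3: A[2] -3 -> -17, delta = -14, sum = 73
Change 4: A[5] 24 -> -7, delta = -31, sum = 42

Answer: 42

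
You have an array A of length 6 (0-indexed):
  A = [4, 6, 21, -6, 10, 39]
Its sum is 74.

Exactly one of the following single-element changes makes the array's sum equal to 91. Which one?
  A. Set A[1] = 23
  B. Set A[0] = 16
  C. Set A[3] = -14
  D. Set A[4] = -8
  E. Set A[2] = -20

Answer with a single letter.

Answer: A

Derivation:
Option A: A[1] 6->23, delta=17, new_sum=74+(17)=91 <-- matches target
Option B: A[0] 4->16, delta=12, new_sum=74+(12)=86
Option C: A[3] -6->-14, delta=-8, new_sum=74+(-8)=66
Option D: A[4] 10->-8, delta=-18, new_sum=74+(-18)=56
Option E: A[2] 21->-20, delta=-41, new_sum=74+(-41)=33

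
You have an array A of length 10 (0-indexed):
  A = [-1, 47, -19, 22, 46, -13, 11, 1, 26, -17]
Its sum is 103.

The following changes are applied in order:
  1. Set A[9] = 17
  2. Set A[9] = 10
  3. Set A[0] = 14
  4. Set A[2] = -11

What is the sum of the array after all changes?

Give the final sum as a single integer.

Initial sum: 103
Change 1: A[9] -17 -> 17, delta = 34, sum = 137
Change 2: A[9] 17 -> 10, delta = -7, sum = 130
Change 3: A[0] -1 -> 14, delta = 15, sum = 145
Change 4: A[2] -19 -> -11, delta = 8, sum = 153

Answer: 153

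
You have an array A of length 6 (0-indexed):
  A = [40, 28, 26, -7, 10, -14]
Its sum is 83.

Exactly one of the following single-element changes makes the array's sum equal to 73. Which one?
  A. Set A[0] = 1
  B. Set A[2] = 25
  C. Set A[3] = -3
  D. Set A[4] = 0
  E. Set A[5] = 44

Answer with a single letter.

Answer: D

Derivation:
Option A: A[0] 40->1, delta=-39, new_sum=83+(-39)=44
Option B: A[2] 26->25, delta=-1, new_sum=83+(-1)=82
Option C: A[3] -7->-3, delta=4, new_sum=83+(4)=87
Option D: A[4] 10->0, delta=-10, new_sum=83+(-10)=73 <-- matches target
Option E: A[5] -14->44, delta=58, new_sum=83+(58)=141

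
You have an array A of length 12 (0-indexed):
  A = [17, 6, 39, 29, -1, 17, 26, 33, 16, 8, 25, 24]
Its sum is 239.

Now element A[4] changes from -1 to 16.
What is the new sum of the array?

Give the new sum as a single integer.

Old value at index 4: -1
New value at index 4: 16
Delta = 16 - -1 = 17
New sum = old_sum + delta = 239 + (17) = 256

Answer: 256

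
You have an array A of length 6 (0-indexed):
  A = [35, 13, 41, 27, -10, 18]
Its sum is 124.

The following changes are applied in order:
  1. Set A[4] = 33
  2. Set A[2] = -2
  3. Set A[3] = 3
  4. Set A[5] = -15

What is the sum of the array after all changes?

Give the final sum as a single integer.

Initial sum: 124
Change 1: A[4] -10 -> 33, delta = 43, sum = 167
Change 2: A[2] 41 -> -2, delta = -43, sum = 124
Change 3: A[3] 27 -> 3, delta = -24, sum = 100
Change 4: A[5] 18 -> -15, delta = -33, sum = 67

Answer: 67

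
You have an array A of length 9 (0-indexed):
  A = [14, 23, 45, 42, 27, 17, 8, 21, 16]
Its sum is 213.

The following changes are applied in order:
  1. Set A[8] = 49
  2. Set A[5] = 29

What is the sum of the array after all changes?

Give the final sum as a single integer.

Answer: 258

Derivation:
Initial sum: 213
Change 1: A[8] 16 -> 49, delta = 33, sum = 246
Change 2: A[5] 17 -> 29, delta = 12, sum = 258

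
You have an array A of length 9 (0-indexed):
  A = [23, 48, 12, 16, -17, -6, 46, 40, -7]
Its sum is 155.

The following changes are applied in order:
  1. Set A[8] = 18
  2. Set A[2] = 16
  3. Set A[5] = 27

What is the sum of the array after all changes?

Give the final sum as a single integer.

Answer: 217

Derivation:
Initial sum: 155
Change 1: A[8] -7 -> 18, delta = 25, sum = 180
Change 2: A[2] 12 -> 16, delta = 4, sum = 184
Change 3: A[5] -6 -> 27, delta = 33, sum = 217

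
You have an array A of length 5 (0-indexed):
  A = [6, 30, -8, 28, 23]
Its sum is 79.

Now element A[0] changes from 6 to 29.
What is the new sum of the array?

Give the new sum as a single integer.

Answer: 102

Derivation:
Old value at index 0: 6
New value at index 0: 29
Delta = 29 - 6 = 23
New sum = old_sum + delta = 79 + (23) = 102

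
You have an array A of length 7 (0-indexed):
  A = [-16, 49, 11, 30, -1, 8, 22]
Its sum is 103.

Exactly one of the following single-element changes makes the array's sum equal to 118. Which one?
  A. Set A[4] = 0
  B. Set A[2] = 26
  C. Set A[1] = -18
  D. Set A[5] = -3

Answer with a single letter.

Answer: B

Derivation:
Option A: A[4] -1->0, delta=1, new_sum=103+(1)=104
Option B: A[2] 11->26, delta=15, new_sum=103+(15)=118 <-- matches target
Option C: A[1] 49->-18, delta=-67, new_sum=103+(-67)=36
Option D: A[5] 8->-3, delta=-11, new_sum=103+(-11)=92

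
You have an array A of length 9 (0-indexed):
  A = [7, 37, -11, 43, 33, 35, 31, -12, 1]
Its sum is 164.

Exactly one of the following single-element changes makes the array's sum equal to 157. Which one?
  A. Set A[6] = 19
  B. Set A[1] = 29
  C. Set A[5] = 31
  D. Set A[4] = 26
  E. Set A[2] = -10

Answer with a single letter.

Option A: A[6] 31->19, delta=-12, new_sum=164+(-12)=152
Option B: A[1] 37->29, delta=-8, new_sum=164+(-8)=156
Option C: A[5] 35->31, delta=-4, new_sum=164+(-4)=160
Option D: A[4] 33->26, delta=-7, new_sum=164+(-7)=157 <-- matches target
Option E: A[2] -11->-10, delta=1, new_sum=164+(1)=165

Answer: D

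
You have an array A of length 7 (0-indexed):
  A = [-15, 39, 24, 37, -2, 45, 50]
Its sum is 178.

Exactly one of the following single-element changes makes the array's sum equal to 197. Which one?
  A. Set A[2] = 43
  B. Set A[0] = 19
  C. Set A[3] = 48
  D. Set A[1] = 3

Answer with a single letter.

Option A: A[2] 24->43, delta=19, new_sum=178+(19)=197 <-- matches target
Option B: A[0] -15->19, delta=34, new_sum=178+(34)=212
Option C: A[3] 37->48, delta=11, new_sum=178+(11)=189
Option D: A[1] 39->3, delta=-36, new_sum=178+(-36)=142

Answer: A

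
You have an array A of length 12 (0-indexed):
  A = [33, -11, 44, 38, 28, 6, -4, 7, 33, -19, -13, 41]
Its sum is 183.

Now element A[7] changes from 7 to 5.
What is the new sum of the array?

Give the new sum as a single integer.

Old value at index 7: 7
New value at index 7: 5
Delta = 5 - 7 = -2
New sum = old_sum + delta = 183 + (-2) = 181

Answer: 181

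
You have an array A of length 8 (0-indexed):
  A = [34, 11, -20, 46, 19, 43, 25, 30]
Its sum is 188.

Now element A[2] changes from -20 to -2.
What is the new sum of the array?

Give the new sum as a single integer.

Answer: 206

Derivation:
Old value at index 2: -20
New value at index 2: -2
Delta = -2 - -20 = 18
New sum = old_sum + delta = 188 + (18) = 206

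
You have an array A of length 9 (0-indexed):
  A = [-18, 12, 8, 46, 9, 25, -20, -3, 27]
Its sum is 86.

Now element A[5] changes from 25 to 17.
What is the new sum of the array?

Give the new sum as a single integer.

Old value at index 5: 25
New value at index 5: 17
Delta = 17 - 25 = -8
New sum = old_sum + delta = 86 + (-8) = 78

Answer: 78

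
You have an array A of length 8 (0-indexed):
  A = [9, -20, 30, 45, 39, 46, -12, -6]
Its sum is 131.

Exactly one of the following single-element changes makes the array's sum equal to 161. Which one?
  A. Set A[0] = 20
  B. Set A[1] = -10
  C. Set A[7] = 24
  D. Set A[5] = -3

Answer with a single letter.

Answer: C

Derivation:
Option A: A[0] 9->20, delta=11, new_sum=131+(11)=142
Option B: A[1] -20->-10, delta=10, new_sum=131+(10)=141
Option C: A[7] -6->24, delta=30, new_sum=131+(30)=161 <-- matches target
Option D: A[5] 46->-3, delta=-49, new_sum=131+(-49)=82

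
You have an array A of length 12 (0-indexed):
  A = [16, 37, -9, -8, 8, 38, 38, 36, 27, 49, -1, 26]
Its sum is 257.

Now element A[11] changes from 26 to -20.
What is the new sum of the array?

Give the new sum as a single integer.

Old value at index 11: 26
New value at index 11: -20
Delta = -20 - 26 = -46
New sum = old_sum + delta = 257 + (-46) = 211

Answer: 211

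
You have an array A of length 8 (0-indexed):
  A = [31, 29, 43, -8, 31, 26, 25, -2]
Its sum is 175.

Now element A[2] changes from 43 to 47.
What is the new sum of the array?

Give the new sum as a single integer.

Answer: 179

Derivation:
Old value at index 2: 43
New value at index 2: 47
Delta = 47 - 43 = 4
New sum = old_sum + delta = 175 + (4) = 179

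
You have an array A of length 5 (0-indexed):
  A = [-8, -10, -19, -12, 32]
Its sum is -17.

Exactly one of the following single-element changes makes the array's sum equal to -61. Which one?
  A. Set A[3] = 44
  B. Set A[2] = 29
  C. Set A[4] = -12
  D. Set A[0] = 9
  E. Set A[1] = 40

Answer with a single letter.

Option A: A[3] -12->44, delta=56, new_sum=-17+(56)=39
Option B: A[2] -19->29, delta=48, new_sum=-17+(48)=31
Option C: A[4] 32->-12, delta=-44, new_sum=-17+(-44)=-61 <-- matches target
Option D: A[0] -8->9, delta=17, new_sum=-17+(17)=0
Option E: A[1] -10->40, delta=50, new_sum=-17+(50)=33

Answer: C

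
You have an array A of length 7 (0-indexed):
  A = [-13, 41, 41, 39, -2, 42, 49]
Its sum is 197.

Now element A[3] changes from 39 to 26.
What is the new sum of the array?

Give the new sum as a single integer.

Answer: 184

Derivation:
Old value at index 3: 39
New value at index 3: 26
Delta = 26 - 39 = -13
New sum = old_sum + delta = 197 + (-13) = 184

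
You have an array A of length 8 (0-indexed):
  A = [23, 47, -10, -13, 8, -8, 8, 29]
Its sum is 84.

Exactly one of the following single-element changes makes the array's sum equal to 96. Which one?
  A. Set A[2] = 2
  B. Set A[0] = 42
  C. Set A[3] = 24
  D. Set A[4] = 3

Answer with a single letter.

Answer: A

Derivation:
Option A: A[2] -10->2, delta=12, new_sum=84+(12)=96 <-- matches target
Option B: A[0] 23->42, delta=19, new_sum=84+(19)=103
Option C: A[3] -13->24, delta=37, new_sum=84+(37)=121
Option D: A[4] 8->3, delta=-5, new_sum=84+(-5)=79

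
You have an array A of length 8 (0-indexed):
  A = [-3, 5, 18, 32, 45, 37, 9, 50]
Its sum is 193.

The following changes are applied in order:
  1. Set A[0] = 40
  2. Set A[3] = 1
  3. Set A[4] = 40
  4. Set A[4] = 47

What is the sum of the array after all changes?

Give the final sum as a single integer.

Initial sum: 193
Change 1: A[0] -3 -> 40, delta = 43, sum = 236
Change 2: A[3] 32 -> 1, delta = -31, sum = 205
Change 3: A[4] 45 -> 40, delta = -5, sum = 200
Change 4: A[4] 40 -> 47, delta = 7, sum = 207

Answer: 207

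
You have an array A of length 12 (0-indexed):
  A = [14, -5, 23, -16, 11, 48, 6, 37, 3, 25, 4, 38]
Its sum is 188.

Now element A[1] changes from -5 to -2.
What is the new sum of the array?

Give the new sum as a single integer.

Answer: 191

Derivation:
Old value at index 1: -5
New value at index 1: -2
Delta = -2 - -5 = 3
New sum = old_sum + delta = 188 + (3) = 191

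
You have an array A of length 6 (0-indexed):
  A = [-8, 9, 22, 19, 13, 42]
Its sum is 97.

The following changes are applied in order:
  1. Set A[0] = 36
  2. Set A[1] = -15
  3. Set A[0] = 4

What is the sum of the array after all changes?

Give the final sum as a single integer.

Initial sum: 97
Change 1: A[0] -8 -> 36, delta = 44, sum = 141
Change 2: A[1] 9 -> -15, delta = -24, sum = 117
Change 3: A[0] 36 -> 4, delta = -32, sum = 85

Answer: 85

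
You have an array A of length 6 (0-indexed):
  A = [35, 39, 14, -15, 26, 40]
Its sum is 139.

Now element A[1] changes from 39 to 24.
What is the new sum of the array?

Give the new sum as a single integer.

Answer: 124

Derivation:
Old value at index 1: 39
New value at index 1: 24
Delta = 24 - 39 = -15
New sum = old_sum + delta = 139 + (-15) = 124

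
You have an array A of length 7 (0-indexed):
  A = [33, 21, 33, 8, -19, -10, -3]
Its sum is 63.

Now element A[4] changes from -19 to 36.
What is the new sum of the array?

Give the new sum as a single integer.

Old value at index 4: -19
New value at index 4: 36
Delta = 36 - -19 = 55
New sum = old_sum + delta = 63 + (55) = 118

Answer: 118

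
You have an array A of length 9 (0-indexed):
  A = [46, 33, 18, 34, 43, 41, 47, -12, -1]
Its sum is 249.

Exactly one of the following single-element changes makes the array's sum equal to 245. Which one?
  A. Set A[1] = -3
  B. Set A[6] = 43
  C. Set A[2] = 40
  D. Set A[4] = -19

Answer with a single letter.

Option A: A[1] 33->-3, delta=-36, new_sum=249+(-36)=213
Option B: A[6] 47->43, delta=-4, new_sum=249+(-4)=245 <-- matches target
Option C: A[2] 18->40, delta=22, new_sum=249+(22)=271
Option D: A[4] 43->-19, delta=-62, new_sum=249+(-62)=187

Answer: B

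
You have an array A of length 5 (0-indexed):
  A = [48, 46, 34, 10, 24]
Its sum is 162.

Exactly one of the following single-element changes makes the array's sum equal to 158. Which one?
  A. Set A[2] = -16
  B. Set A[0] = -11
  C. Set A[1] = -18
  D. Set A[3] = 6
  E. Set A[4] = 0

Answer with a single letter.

Answer: D

Derivation:
Option A: A[2] 34->-16, delta=-50, new_sum=162+(-50)=112
Option B: A[0] 48->-11, delta=-59, new_sum=162+(-59)=103
Option C: A[1] 46->-18, delta=-64, new_sum=162+(-64)=98
Option D: A[3] 10->6, delta=-4, new_sum=162+(-4)=158 <-- matches target
Option E: A[4] 24->0, delta=-24, new_sum=162+(-24)=138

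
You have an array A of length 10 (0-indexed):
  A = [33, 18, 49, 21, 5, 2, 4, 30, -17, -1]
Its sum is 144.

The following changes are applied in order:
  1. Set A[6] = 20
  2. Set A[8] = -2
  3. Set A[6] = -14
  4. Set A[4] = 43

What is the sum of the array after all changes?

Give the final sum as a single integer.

Initial sum: 144
Change 1: A[6] 4 -> 20, delta = 16, sum = 160
Change 2: A[8] -17 -> -2, delta = 15, sum = 175
Change 3: A[6] 20 -> -14, delta = -34, sum = 141
Change 4: A[4] 5 -> 43, delta = 38, sum = 179

Answer: 179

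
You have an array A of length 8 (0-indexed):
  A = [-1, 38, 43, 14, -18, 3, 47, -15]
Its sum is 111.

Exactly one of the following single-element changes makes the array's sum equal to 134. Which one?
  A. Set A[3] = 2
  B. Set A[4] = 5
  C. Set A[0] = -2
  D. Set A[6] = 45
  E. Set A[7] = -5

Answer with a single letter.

Answer: B

Derivation:
Option A: A[3] 14->2, delta=-12, new_sum=111+(-12)=99
Option B: A[4] -18->5, delta=23, new_sum=111+(23)=134 <-- matches target
Option C: A[0] -1->-2, delta=-1, new_sum=111+(-1)=110
Option D: A[6] 47->45, delta=-2, new_sum=111+(-2)=109
Option E: A[7] -15->-5, delta=10, new_sum=111+(10)=121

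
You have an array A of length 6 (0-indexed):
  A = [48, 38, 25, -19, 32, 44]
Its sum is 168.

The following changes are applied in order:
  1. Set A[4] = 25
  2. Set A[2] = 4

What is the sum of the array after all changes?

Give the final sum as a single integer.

Initial sum: 168
Change 1: A[4] 32 -> 25, delta = -7, sum = 161
Change 2: A[2] 25 -> 4, delta = -21, sum = 140

Answer: 140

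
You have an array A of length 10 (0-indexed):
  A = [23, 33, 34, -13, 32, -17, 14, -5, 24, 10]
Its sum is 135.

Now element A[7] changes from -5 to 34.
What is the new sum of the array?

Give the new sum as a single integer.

Old value at index 7: -5
New value at index 7: 34
Delta = 34 - -5 = 39
New sum = old_sum + delta = 135 + (39) = 174

Answer: 174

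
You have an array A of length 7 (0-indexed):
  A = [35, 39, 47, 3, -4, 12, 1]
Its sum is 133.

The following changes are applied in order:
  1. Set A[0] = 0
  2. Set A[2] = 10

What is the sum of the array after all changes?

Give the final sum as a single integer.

Initial sum: 133
Change 1: A[0] 35 -> 0, delta = -35, sum = 98
Change 2: A[2] 47 -> 10, delta = -37, sum = 61

Answer: 61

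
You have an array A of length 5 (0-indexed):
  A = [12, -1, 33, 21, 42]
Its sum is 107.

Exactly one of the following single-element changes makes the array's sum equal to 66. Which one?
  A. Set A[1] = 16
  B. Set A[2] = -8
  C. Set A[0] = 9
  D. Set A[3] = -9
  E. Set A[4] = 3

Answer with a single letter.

Option A: A[1] -1->16, delta=17, new_sum=107+(17)=124
Option B: A[2] 33->-8, delta=-41, new_sum=107+(-41)=66 <-- matches target
Option C: A[0] 12->9, delta=-3, new_sum=107+(-3)=104
Option D: A[3] 21->-9, delta=-30, new_sum=107+(-30)=77
Option E: A[4] 42->3, delta=-39, new_sum=107+(-39)=68

Answer: B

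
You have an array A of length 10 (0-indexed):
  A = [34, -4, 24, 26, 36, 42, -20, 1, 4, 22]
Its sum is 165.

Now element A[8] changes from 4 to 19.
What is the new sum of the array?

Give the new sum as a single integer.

Answer: 180

Derivation:
Old value at index 8: 4
New value at index 8: 19
Delta = 19 - 4 = 15
New sum = old_sum + delta = 165 + (15) = 180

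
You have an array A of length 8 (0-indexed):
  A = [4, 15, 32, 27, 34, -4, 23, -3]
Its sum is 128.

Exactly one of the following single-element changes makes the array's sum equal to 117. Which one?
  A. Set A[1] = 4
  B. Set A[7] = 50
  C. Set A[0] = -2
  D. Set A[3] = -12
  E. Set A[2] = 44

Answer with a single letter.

Option A: A[1] 15->4, delta=-11, new_sum=128+(-11)=117 <-- matches target
Option B: A[7] -3->50, delta=53, new_sum=128+(53)=181
Option C: A[0] 4->-2, delta=-6, new_sum=128+(-6)=122
Option D: A[3] 27->-12, delta=-39, new_sum=128+(-39)=89
Option E: A[2] 32->44, delta=12, new_sum=128+(12)=140

Answer: A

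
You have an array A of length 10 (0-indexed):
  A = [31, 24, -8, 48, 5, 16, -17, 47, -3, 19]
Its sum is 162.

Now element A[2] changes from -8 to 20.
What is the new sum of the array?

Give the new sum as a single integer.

Answer: 190

Derivation:
Old value at index 2: -8
New value at index 2: 20
Delta = 20 - -8 = 28
New sum = old_sum + delta = 162 + (28) = 190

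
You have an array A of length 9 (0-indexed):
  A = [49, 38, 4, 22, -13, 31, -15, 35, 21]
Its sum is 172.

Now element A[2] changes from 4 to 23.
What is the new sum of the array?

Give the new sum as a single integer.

Answer: 191

Derivation:
Old value at index 2: 4
New value at index 2: 23
Delta = 23 - 4 = 19
New sum = old_sum + delta = 172 + (19) = 191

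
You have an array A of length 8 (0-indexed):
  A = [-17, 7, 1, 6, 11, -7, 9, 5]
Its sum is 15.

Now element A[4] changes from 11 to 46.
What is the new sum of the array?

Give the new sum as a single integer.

Answer: 50

Derivation:
Old value at index 4: 11
New value at index 4: 46
Delta = 46 - 11 = 35
New sum = old_sum + delta = 15 + (35) = 50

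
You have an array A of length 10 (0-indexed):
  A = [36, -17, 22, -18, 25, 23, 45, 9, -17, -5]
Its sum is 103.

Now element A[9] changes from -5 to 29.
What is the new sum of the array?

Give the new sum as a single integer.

Old value at index 9: -5
New value at index 9: 29
Delta = 29 - -5 = 34
New sum = old_sum + delta = 103 + (34) = 137

Answer: 137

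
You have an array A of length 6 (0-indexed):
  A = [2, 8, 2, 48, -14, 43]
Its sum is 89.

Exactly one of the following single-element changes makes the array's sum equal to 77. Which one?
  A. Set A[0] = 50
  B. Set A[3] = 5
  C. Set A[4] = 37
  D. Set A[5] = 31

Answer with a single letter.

Answer: D

Derivation:
Option A: A[0] 2->50, delta=48, new_sum=89+(48)=137
Option B: A[3] 48->5, delta=-43, new_sum=89+(-43)=46
Option C: A[4] -14->37, delta=51, new_sum=89+(51)=140
Option D: A[5] 43->31, delta=-12, new_sum=89+(-12)=77 <-- matches target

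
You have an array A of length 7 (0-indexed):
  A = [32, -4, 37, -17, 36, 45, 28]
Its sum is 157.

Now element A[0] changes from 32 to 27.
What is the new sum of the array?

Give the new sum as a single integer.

Answer: 152

Derivation:
Old value at index 0: 32
New value at index 0: 27
Delta = 27 - 32 = -5
New sum = old_sum + delta = 157 + (-5) = 152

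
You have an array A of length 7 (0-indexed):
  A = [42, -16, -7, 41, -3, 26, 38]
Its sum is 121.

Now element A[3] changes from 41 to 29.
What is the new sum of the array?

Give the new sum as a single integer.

Old value at index 3: 41
New value at index 3: 29
Delta = 29 - 41 = -12
New sum = old_sum + delta = 121 + (-12) = 109

Answer: 109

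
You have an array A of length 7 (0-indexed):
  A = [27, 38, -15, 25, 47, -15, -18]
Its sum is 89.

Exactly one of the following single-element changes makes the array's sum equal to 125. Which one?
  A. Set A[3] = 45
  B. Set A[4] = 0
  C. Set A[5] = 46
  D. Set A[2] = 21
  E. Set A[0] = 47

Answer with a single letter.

Answer: D

Derivation:
Option A: A[3] 25->45, delta=20, new_sum=89+(20)=109
Option B: A[4] 47->0, delta=-47, new_sum=89+(-47)=42
Option C: A[5] -15->46, delta=61, new_sum=89+(61)=150
Option D: A[2] -15->21, delta=36, new_sum=89+(36)=125 <-- matches target
Option E: A[0] 27->47, delta=20, new_sum=89+(20)=109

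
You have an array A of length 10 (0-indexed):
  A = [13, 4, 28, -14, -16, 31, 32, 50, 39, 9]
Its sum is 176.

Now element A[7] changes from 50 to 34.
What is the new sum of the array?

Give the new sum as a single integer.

Old value at index 7: 50
New value at index 7: 34
Delta = 34 - 50 = -16
New sum = old_sum + delta = 176 + (-16) = 160

Answer: 160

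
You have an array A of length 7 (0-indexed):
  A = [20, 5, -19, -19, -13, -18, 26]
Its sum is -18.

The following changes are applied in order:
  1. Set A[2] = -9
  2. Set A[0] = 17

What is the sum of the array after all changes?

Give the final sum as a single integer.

Initial sum: -18
Change 1: A[2] -19 -> -9, delta = 10, sum = -8
Change 2: A[0] 20 -> 17, delta = -3, sum = -11

Answer: -11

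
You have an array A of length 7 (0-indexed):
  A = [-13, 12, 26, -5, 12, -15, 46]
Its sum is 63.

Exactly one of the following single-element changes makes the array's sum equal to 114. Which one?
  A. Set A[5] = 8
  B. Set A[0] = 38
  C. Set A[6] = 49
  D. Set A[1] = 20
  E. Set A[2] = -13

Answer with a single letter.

Option A: A[5] -15->8, delta=23, new_sum=63+(23)=86
Option B: A[0] -13->38, delta=51, new_sum=63+(51)=114 <-- matches target
Option C: A[6] 46->49, delta=3, new_sum=63+(3)=66
Option D: A[1] 12->20, delta=8, new_sum=63+(8)=71
Option E: A[2] 26->-13, delta=-39, new_sum=63+(-39)=24

Answer: B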